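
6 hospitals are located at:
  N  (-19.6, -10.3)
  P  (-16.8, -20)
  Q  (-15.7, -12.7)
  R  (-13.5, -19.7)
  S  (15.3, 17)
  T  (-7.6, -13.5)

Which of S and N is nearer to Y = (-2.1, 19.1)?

Compare squared distances:
|YS|² = (-2.1−15.3)² + (19.1−17)² = 302.76 + 4.41 = 307.17
|YN|² = (-2.1−(-19.6))² + (19.1−(-10.3))² = 306.25 + 864.36 = 1170.61
307.17 < 1170.61, so S is closer.

S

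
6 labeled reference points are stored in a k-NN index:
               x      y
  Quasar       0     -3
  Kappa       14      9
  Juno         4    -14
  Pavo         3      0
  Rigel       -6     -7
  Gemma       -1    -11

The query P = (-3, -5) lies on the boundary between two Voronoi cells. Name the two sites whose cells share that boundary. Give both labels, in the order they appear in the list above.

Quasar and Rigel

Squared distances from P to each site:
d²(P, Quasar) = (-3−0)² + (-5−(-3))² = 9 + 4 = 13
d²(P, Kappa) = (-3−14)² + (-5−9)² = 289 + 196 = 485
d²(P, Juno) = (-3−4)² + (-5−(-14))² = 49 + 81 = 130
d²(P, Pavo) = (-3−3)² + (-5−0)² = 36 + 25 = 61
d²(P, Rigel) = (-3−(-6))² + (-5−(-7))² = 9 + 4 = 13
d²(P, Gemma) = (-3−(-1))² + (-5−(-11))² = 4 + 36 = 40
P is equidistant from Quasar and Rigel (both at squared distance 13), and every other site is strictly farther — so P lies on the Quasar–Rigel Voronoi edge.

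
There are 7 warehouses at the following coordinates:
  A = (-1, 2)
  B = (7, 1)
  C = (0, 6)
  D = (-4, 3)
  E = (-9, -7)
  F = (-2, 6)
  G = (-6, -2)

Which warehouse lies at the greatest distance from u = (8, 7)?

E

Squared Euclidean distances:
|uA|² = (8−(-1))² + (7−2)² = 81 + 25 = 106
|uB|² = (8−7)² + (7−1)² = 1 + 36 = 37
|uC|² = (8−0)² + (7−6)² = 64 + 1 = 65
|uD|² = (8−(-4))² + (7−3)² = 144 + 16 = 160
|uE|² = (8−(-9))² + (7−(-7))² = 289 + 196 = 485
|uF|² = (8−(-2))² + (7−6)² = 100 + 1 = 101
|uG|² = (8−(-6))² + (7−(-2))² = 196 + 81 = 277
The largest is to E.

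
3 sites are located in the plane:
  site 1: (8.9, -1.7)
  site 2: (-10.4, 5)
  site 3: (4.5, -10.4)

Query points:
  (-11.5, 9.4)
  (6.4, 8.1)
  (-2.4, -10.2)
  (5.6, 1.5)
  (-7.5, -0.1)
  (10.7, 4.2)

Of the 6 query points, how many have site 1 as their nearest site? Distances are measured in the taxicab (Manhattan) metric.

(-11.5, 9.4) — d to each: site 1:31.5, site 2:5.5, site 3:35.8 → nearest is site 2
(6.4, 8.1) — d to each: site 1:12.3, site 2:19.9, site 3:20.4 → nearest is site 1
(-2.4, -10.2) — d to each: site 1:19.8, site 2:23.2, site 3:7.1 → nearest is site 3
(5.6, 1.5) — d to each: site 1:6.5, site 2:19.5, site 3:13 → nearest is site 1
(-7.5, -0.1) — d to each: site 1:18, site 2:8, site 3:22.3 → nearest is site 2
(10.7, 4.2) — d to each: site 1:7.7, site 2:21.9, site 3:20.8 → nearest is site 1
3 of the 6 points have site 1 as nearest.

3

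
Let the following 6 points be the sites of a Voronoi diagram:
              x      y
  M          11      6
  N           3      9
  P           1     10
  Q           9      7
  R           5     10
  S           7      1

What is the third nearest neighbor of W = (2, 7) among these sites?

Squared Euclidean distances:
|WM|² = 81 + 1 = 82
|WN|² = 1 + 4 = 5
|WP|² = 1 + 9 = 10
|WQ|² = 49 + 0 = 49
|WR|² = 9 + 9 = 18
|WS|² = 25 + 36 = 61
Sorted ascending: N, P, R, Q, … — the third-nearest is R.

R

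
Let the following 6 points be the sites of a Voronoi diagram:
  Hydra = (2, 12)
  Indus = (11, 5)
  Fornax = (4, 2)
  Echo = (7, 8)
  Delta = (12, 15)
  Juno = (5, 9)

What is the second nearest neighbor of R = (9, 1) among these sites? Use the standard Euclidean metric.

Fornax

Compare squared distances (the ordering matches that of the actual distances):
d²(R, Hydra) = (9−2)² + (1−12)² = 49 + 121 = 170
d²(R, Indus) = (9−11)² + (1−5)² = 4 + 16 = 20
d²(R, Fornax) = (9−4)² + (1−2)² = 25 + 1 = 26
d²(R, Echo) = (9−7)² + (1−8)² = 4 + 49 = 53
d²(R, Delta) = (9−12)² + (1−15)² = 9 + 196 = 205
d²(R, Juno) = (9−5)² + (1−9)² = 16 + 64 = 80
Sorted ascending: Indus, Fornax, Echo, … — the second-nearest is Fornax.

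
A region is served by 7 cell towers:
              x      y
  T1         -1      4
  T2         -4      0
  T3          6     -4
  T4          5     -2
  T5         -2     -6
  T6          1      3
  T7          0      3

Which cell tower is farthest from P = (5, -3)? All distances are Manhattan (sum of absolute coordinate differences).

d(P,T1) = |5−(-1)| + |-3−4| = 6 + 7 = 13
d(P,T2) = |5−(-4)| + |-3−0| = 9 + 3 = 12
d(P,T3) = |5−6| + |-3−(-4)| = 1 + 1 = 2
d(P,T4) = |5−5| + |-3−(-2)| = 0 + 1 = 1
d(P,T5) = |5−(-2)| + |-3−(-6)| = 7 + 3 = 10
d(P,T6) = |5−1| + |-3−3| = 4 + 6 = 10
d(P,T7) = |5−0| + |-3−3| = 5 + 6 = 11
The largest is to T1.

T1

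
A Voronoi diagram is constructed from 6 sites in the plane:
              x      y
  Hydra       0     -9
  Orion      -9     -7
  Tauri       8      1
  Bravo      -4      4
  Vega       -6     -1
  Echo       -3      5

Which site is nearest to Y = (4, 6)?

Squared Euclidean distances:
d²(Y, Hydra) = (4−0)² + (6−(-9))² = 16 + 225 = 241
d²(Y, Orion) = (4−(-9))² + (6−(-7))² = 169 + 169 = 338
d²(Y, Tauri) = (4−8)² + (6−1)² = 16 + 25 = 41
d²(Y, Bravo) = (4−(-4))² + (6−4)² = 64 + 4 = 68
d²(Y, Vega) = (4−(-6))² + (6−(-1))² = 100 + 49 = 149
d²(Y, Echo) = (4−(-3))² + (6−5)² = 49 + 1 = 50
The smallest is to Tauri, so Y lies in the Voronoi region of Tauri.

Tauri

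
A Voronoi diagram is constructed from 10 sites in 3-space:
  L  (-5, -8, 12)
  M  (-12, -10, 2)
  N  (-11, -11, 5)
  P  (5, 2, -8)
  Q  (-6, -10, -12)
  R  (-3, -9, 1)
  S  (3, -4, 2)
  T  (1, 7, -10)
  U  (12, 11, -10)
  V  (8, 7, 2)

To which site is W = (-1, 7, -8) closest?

T

Squared Euclidean distances:
|WL|² = (-1−(-5))² + (7−(-8))² + (-8−12)² = 16 + 225 + 400 = 641
|WM|² = (-1−(-12))² + (7−(-10))² + (-8−2)² = 121 + 289 + 100 = 510
|WN|² = (-1−(-11))² + (7−(-11))² + (-8−5)² = 100 + 324 + 169 = 593
|WP|² = (-1−5)² + (7−2)² + (-8−(-8))² = 36 + 25 + 0 = 61
|WQ|² = (-1−(-6))² + (7−(-10))² + (-8−(-12))² = 25 + 289 + 16 = 330
|WR|² = (-1−(-3))² + (7−(-9))² + (-8−1)² = 4 + 256 + 81 = 341
|WS|² = (-1−3)² + (7−(-4))² + (-8−2)² = 16 + 121 + 100 = 237
|WT|² = (-1−1)² + (7−7)² + (-8−(-10))² = 4 + 0 + 4 = 8
|WU|² = (-1−12)² + (7−11)² + (-8−(-10))² = 169 + 16 + 4 = 189
|WV|² = (-1−8)² + (7−7)² + (-8−2)² = 81 + 0 + 100 = 181
T is nearest.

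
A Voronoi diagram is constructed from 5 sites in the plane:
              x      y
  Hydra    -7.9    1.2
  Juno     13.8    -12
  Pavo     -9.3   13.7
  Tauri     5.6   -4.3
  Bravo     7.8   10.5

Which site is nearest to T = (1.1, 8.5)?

Squared Euclidean distances:
d²(T, Hydra) = (1.1−(-7.9))² + (8.5−1.2)² = 81 + 53.29 = 134.29
d²(T, Juno) = (1.1−13.8)² + (8.5−(-12))² = 161.29 + 420.25 = 581.54
d²(T, Pavo) = (1.1−(-9.3))² + (8.5−13.7)² = 108.16 + 27.04 = 135.2
d²(T, Tauri) = (1.1−5.6)² + (8.5−(-4.3))² = 20.25 + 163.84 = 184.09
d²(T, Bravo) = (1.1−7.8)² + (8.5−10.5)² = 44.89 + 4 = 48.89
Minimum is at Bravo.

Bravo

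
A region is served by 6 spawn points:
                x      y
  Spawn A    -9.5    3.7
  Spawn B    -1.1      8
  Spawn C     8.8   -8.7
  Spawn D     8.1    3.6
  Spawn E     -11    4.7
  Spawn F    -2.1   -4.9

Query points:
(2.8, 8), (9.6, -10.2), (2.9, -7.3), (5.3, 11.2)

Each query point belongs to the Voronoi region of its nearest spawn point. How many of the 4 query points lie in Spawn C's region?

1

(2.8, 8) — d² to each: Spawn A:169.78, Spawn B:15.21, Spawn C:314.89, Spawn D:47.45, Spawn E:201.33, Spawn F:190.42 → nearest is Spawn B
(9.6, -10.2) — d² to each: Spawn A:558.02, Spawn B:445.73, Spawn C:2.89, Spawn D:192.69, Spawn E:646.37, Spawn F:164.98 → nearest is Spawn C
(2.9, -7.3) — d² to each: Spawn A:274.76, Spawn B:250.09, Spawn C:36.77, Spawn D:145.85, Spawn E:337.21, Spawn F:30.76 → nearest is Spawn F
(5.3, 11.2) — d² to each: Spawn A:275.29, Spawn B:51.2, Spawn C:408.26, Spawn D:65.6, Spawn E:307.94, Spawn F:313.97 → nearest is Spawn B
1 of the 4 points has Spawn C as nearest.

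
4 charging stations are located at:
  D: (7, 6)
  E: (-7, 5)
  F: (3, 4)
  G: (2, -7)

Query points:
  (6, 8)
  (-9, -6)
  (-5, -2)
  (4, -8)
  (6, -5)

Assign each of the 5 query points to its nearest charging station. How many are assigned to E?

(6, 8) — d² to each: D:5, E:178, F:25, G:241 → nearest is D
(-9, -6) — d² to each: D:400, E:125, F:244, G:122 → nearest is G
(-5, -2) — d² to each: D:208, E:53, F:100, G:74 → nearest is E
(4, -8) — d² to each: D:205, E:290, F:145, G:5 → nearest is G
(6, -5) — d² to each: D:122, E:269, F:90, G:20 → nearest is G
1 of the 5 points has E as nearest.

1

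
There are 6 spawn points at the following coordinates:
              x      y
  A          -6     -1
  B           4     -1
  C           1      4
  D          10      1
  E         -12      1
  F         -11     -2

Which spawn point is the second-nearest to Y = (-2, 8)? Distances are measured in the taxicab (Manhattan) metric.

d(Y,A) = |-2−(-6)| + |8−(-1)| = 4 + 9 = 13
d(Y,B) = |-2−4| + |8−(-1)| = 6 + 9 = 15
d(Y,C) = |-2−1| + |8−4| = 3 + 4 = 7
d(Y,D) = |-2−10| + |8−1| = 12 + 7 = 19
d(Y,E) = |-2−(-12)| + |8−1| = 10 + 7 = 17
d(Y,F) = |-2−(-11)| + |8−(-2)| = 9 + 10 = 19
Sorted ascending: C, A, B, … — the second-nearest is A.

A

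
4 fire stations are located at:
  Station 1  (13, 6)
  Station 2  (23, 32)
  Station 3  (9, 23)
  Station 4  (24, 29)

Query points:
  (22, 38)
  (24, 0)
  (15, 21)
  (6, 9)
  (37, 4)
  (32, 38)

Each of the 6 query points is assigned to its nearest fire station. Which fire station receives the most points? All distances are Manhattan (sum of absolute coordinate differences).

(22, 38) — d to each: Station 1:41, Station 2:7, Station 3:28, Station 4:11 → nearest is Station 2
(24, 0) — d to each: Station 1:17, Station 2:33, Station 3:38, Station 4:29 → nearest is Station 1
(15, 21) — d to each: Station 1:17, Station 2:19, Station 3:8, Station 4:17 → nearest is Station 3
(6, 9) — d to each: Station 1:10, Station 2:40, Station 3:17, Station 4:38 → nearest is Station 1
(37, 4) — d to each: Station 1:26, Station 2:42, Station 3:47, Station 4:38 → nearest is Station 1
(32, 38) — d to each: Station 1:51, Station 2:15, Station 3:38, Station 4:17 → nearest is Station 2
Tally — Station 1:3, Station 2:2, Station 3:1. Station 1 captures the most (3).

Station 1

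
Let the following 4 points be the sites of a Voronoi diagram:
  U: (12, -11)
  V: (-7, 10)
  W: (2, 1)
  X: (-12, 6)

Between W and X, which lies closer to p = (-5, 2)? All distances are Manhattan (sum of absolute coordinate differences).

W

d(p,W) = |-5−2| + |2−1| = 7 + 1 = 8
d(p,X) = |-5−(-12)| + |2−6| = 7 + 4 = 11
8 < 11, so W is closer.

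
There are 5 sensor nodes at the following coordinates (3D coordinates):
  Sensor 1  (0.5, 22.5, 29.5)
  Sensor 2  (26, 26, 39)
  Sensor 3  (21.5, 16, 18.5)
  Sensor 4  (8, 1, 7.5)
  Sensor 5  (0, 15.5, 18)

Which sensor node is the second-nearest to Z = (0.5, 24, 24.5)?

Sensor 5

Since √ is increasing, it suffices to compare squared distances:
d²(Z, Sensor 1) = (0.5−0.5)² + (24−22.5)² + (24.5−29.5)² = 0 + 2.25 + 25 = 27.25
d²(Z, Sensor 2) = (0.5−26)² + (24−26)² + (24.5−39)² = 650.25 + 4 + 210.25 = 864.5
d²(Z, Sensor 3) = (0.5−21.5)² + (24−16)² + (24.5−18.5)² = 441 + 64 + 36 = 541
d²(Z, Sensor 4) = (0.5−8)² + (24−1)² + (24.5−7.5)² = 56.25 + 529 + 289 = 874.25
d²(Z, Sensor 5) = (0.5−0)² + (24−15.5)² + (24.5−18)² = 0.25 + 72.25 + 42.25 = 114.75
Sorted ascending: Sensor 1, Sensor 5, Sensor 3, … — the second-nearest is Sensor 5.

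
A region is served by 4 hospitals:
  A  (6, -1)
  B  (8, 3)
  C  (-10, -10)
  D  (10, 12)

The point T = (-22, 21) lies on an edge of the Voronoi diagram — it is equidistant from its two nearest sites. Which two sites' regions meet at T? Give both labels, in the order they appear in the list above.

Squared distances from T to each site:
|TA|² = (-22−6)² + (21−(-1))² = 784 + 484 = 1268
|TB|² = (-22−8)² + (21−3)² = 900 + 324 = 1224
|TC|² = (-22−(-10))² + (21−(-10))² = 144 + 961 = 1105
|TD|² = (-22−10)² + (21−12)² = 1024 + 81 = 1105
T is equidistant from C and D (both at squared distance 1105), and every other site is strictly farther — so T lies on the C–D Voronoi edge.

C and D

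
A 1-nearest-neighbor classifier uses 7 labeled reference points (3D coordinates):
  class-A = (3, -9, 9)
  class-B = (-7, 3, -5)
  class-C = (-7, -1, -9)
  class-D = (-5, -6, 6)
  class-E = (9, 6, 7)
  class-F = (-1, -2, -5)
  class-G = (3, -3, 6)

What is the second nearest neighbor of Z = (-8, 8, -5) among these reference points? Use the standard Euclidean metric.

class-C

Since √ is increasing, it suffices to compare squared distances:
d²(Z, class-A) = (-8−3)² + (8−(-9))² + (-5−9)² = 121 + 289 + 196 = 606
d²(Z, class-B) = (-8−(-7))² + (8−3)² + (-5−(-5))² = 1 + 25 + 0 = 26
d²(Z, class-C) = (-8−(-7))² + (8−(-1))² + (-5−(-9))² = 1 + 81 + 16 = 98
d²(Z, class-D) = (-8−(-5))² + (8−(-6))² + (-5−6)² = 9 + 196 + 121 = 326
d²(Z, class-E) = (-8−9)² + (8−6)² + (-5−7)² = 289 + 4 + 144 = 437
d²(Z, class-F) = (-8−(-1))² + (8−(-2))² + (-5−(-5))² = 49 + 100 + 0 = 149
d²(Z, class-G) = (-8−3)² + (8−(-3))² + (-5−6)² = 121 + 121 + 121 = 363
Sorted ascending: class-B, class-C, class-F, … — the second-nearest is class-C.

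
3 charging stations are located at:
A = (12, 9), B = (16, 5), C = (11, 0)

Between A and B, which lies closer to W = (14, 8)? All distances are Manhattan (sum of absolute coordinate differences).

A

d(W,A) = |14−12| + |8−9| = 2 + 1 = 3
d(W,B) = |14−16| + |8−5| = 2 + 3 = 5
3 < 5, so A is closer.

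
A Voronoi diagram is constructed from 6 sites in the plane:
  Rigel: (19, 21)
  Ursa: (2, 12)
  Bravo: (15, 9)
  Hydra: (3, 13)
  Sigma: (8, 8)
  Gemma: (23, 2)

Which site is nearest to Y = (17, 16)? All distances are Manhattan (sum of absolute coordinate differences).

d(Y, Rigel) = |17−19| + |16−21| = 2 + 5 = 7
d(Y, Ursa) = |17−2| + |16−12| = 15 + 4 = 19
d(Y, Bravo) = |17−15| + |16−9| = 2 + 7 = 9
d(Y, Hydra) = |17−3| + |16−13| = 14 + 3 = 17
d(Y, Sigma) = |17−8| + |16−8| = 9 + 8 = 17
d(Y, Gemma) = |17−23| + |16−2| = 6 + 14 = 20
The smallest is to Rigel, so Y lies in the Voronoi region of Rigel.

Rigel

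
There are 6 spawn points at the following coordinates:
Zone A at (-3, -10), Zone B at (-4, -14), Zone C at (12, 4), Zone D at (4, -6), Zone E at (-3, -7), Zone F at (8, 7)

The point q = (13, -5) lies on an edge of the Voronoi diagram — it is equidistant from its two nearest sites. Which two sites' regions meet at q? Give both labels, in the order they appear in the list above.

Zone C and Zone D

Squared distances from q to each site:
d²(q, Zone A) = (13−(-3))² + (-5−(-10))² = 256 + 25 = 281
d²(q, Zone B) = (13−(-4))² + (-5−(-14))² = 289 + 81 = 370
d²(q, Zone C) = (13−12)² + (-5−4)² = 1 + 81 = 82
d²(q, Zone D) = (13−4)² + (-5−(-6))² = 81 + 1 = 82
d²(q, Zone E) = (13−(-3))² + (-5−(-7))² = 256 + 4 = 260
d²(q, Zone F) = (13−8)² + (-5−7)² = 25 + 144 = 169
q is equidistant from Zone C and Zone D (both at squared distance 82), and every other site is strictly farther — so q lies on the Zone C–Zone D Voronoi edge.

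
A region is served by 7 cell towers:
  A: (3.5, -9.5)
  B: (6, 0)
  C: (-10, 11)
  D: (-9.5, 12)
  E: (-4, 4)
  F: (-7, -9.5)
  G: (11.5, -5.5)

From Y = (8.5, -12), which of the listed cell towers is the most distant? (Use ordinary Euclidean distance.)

D

Since √ is increasing, it suffices to compare squared distances:
|YA|² = (8.5−3.5)² + (-12−(-9.5))² = 25 + 6.25 = 31.25
|YB|² = (8.5−6)² + (-12−0)² = 6.25 + 144 = 150.25
|YC|² = (8.5−(-10))² + (-12−11)² = 342.25 + 529 = 871.25
|YD|² = (8.5−(-9.5))² + (-12−12)² = 324 + 576 = 900
|YE|² = (8.5−(-4))² + (-12−4)² = 156.25 + 256 = 412.25
|YF|² = (8.5−(-7))² + (-12−(-9.5))² = 240.25 + 6.25 = 246.5
|YG|² = (8.5−11.5)² + (-12−(-5.5))² = 9 + 42.25 = 51.25
The largest is to D.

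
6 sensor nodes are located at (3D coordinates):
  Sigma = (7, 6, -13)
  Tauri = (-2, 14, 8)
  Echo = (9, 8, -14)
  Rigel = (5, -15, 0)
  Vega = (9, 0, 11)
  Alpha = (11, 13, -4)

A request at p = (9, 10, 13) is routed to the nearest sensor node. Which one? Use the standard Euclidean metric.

Compare squared distances (the ordering matches that of the actual distances):
d²(p, Sigma) = (9−7)² + (10−6)² + (13−(-13))² = 4 + 16 + 676 = 696
d²(p, Tauri) = (9−(-2))² + (10−14)² + (13−8)² = 121 + 16 + 25 = 162
d²(p, Echo) = (9−9)² + (10−8)² + (13−(-14))² = 0 + 4 + 729 = 733
d²(p, Rigel) = (9−5)² + (10−(-15))² + (13−0)² = 16 + 625 + 169 = 810
d²(p, Vega) = (9−9)² + (10−0)² + (13−11)² = 0 + 100 + 4 = 104
d²(p, Alpha) = (9−11)² + (10−13)² + (13−(-4))² = 4 + 9 + 289 = 302
Minimum is at Vega.

Vega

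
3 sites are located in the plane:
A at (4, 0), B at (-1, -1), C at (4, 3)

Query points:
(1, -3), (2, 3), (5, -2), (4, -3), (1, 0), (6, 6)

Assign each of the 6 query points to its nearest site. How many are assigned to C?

2

(1, -3) — d² to each: A:18, B:8, C:45 → nearest is B
(2, 3) — d² to each: A:13, B:25, C:4 → nearest is C
(5, -2) — d² to each: A:5, B:37, C:26 → nearest is A
(4, -3) — d² to each: A:9, B:29, C:36 → nearest is A
(1, 0) — d² to each: A:9, B:5, C:18 → nearest is B
(6, 6) — d² to each: A:40, B:98, C:13 → nearest is C
2 of the 6 points have C as nearest.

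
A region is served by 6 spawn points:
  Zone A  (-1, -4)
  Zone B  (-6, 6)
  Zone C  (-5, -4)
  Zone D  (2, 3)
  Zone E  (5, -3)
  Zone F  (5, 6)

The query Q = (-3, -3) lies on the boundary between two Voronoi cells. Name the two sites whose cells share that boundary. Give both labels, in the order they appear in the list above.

Squared distances from Q to each site:
d²(Q, Zone A) = (-3−(-1))² + (-3−(-4))² = 4 + 1 = 5
d²(Q, Zone B) = (-3−(-6))² + (-3−6)² = 9 + 81 = 90
d²(Q, Zone C) = (-3−(-5))² + (-3−(-4))² = 4 + 1 = 5
d²(Q, Zone D) = (-3−2)² + (-3−3)² = 25 + 36 = 61
d²(Q, Zone E) = (-3−5)² + (-3−(-3))² = 64 + 0 = 64
d²(Q, Zone F) = (-3−5)² + (-3−6)² = 64 + 81 = 145
Q is equidistant from Zone A and Zone C (both at squared distance 5), and every other site is strictly farther — so Q lies on the Zone A–Zone C Voronoi edge.

Zone A and Zone C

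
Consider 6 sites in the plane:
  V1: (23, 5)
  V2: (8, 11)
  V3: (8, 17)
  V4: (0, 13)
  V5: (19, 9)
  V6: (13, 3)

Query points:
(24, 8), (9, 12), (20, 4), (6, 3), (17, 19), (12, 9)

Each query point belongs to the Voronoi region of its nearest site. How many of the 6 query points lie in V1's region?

(24, 8) — d² to each: V1:10, V2:265, V3:337, V4:601, V5:26, V6:146 → nearest is V1
(9, 12) — d² to each: V1:245, V2:2, V3:26, V4:82, V5:109, V6:97 → nearest is V2
(20, 4) — d² to each: V1:10, V2:193, V3:313, V4:481, V5:26, V6:50 → nearest is V1
(6, 3) — d² to each: V1:293, V2:68, V3:200, V4:136, V5:205, V6:49 → nearest is V6
(17, 19) — d² to each: V1:232, V2:145, V3:85, V4:325, V5:104, V6:272 → nearest is V3
(12, 9) — d² to each: V1:137, V2:20, V3:80, V4:160, V5:49, V6:37 → nearest is V2
2 of the 6 points have V1 as nearest.

2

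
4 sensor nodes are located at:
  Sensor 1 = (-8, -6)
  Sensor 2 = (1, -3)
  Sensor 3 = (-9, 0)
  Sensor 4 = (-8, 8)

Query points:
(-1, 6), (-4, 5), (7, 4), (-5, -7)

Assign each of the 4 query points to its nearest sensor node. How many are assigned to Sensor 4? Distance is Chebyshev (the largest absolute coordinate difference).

(-1, 6) — d to each: Sensor 1:12, Sensor 2:9, Sensor 3:8, Sensor 4:7 → nearest is Sensor 4
(-4, 5) — d to each: Sensor 1:11, Sensor 2:8, Sensor 3:5, Sensor 4:4 → nearest is Sensor 4
(7, 4) — d to each: Sensor 1:15, Sensor 2:7, Sensor 3:16, Sensor 4:15 → nearest is Sensor 2
(-5, -7) — d to each: Sensor 1:3, Sensor 2:6, Sensor 3:7, Sensor 4:15 → nearest is Sensor 1
2 of the 4 points have Sensor 4 as nearest.

2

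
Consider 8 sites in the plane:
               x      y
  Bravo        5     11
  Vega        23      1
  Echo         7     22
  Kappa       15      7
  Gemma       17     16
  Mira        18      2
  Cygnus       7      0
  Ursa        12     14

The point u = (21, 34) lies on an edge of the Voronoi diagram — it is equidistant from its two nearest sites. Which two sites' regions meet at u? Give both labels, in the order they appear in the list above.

Squared distances from u to each site:
d²(u, Bravo) = (21−5)² + (34−11)² = 256 + 529 = 785
d²(u, Vega) = (21−23)² + (34−1)² = 4 + 1089 = 1093
d²(u, Echo) = (21−7)² + (34−22)² = 196 + 144 = 340
d²(u, Kappa) = (21−15)² + (34−7)² = 36 + 729 = 765
d²(u, Gemma) = (21−17)² + (34−16)² = 16 + 324 = 340
d²(u, Mira) = (21−18)² + (34−2)² = 9 + 1024 = 1033
d²(u, Cygnus) = (21−7)² + (34−0)² = 196 + 1156 = 1352
d²(u, Ursa) = (21−12)² + (34−14)² = 81 + 400 = 481
u is equidistant from Echo and Gemma (both at squared distance 340), and every other site is strictly farther — so u lies on the Echo–Gemma Voronoi edge.

Echo and Gemma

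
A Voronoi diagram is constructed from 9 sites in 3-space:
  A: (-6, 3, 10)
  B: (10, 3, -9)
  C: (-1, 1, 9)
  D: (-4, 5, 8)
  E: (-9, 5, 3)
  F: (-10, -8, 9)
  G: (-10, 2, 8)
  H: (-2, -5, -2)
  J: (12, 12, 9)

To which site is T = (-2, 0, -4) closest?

Since √ is increasing, it suffices to compare squared distances:
|TA|² = (-2−(-6))² + (0−3)² + (-4−10)² = 16 + 9 + 196 = 221
|TB|² = (-2−10)² + (0−3)² + (-4−(-9))² = 144 + 9 + 25 = 178
|TC|² = (-2−(-1))² + (0−1)² + (-4−9)² = 1 + 1 + 169 = 171
|TD|² = (-2−(-4))² + (0−5)² + (-4−8)² = 4 + 25 + 144 = 173
|TE|² = (-2−(-9))² + (0−5)² + (-4−3)² = 49 + 25 + 49 = 123
|TF|² = (-2−(-10))² + (0−(-8))² + (-4−9)² = 64 + 64 + 169 = 297
|TG|² = (-2−(-10))² + (0−2)² + (-4−8)² = 64 + 4 + 144 = 212
|TH|² = (-2−(-2))² + (0−(-5))² + (-4−(-2))² = 0 + 25 + 4 = 29
|TJ|² = (-2−12)² + (0−12)² + (-4−9)² = 196 + 144 + 169 = 509
Minimum is at H.

H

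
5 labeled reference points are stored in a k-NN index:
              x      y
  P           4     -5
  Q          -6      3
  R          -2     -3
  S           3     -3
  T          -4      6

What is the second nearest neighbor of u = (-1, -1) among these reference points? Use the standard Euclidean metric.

Compare squared distances (the ordering matches that of the actual distances):
|uP|² = (-1−4)² + (-1−(-5))² = 25 + 16 = 41
|uQ|² = (-1−(-6))² + (-1−3)² = 25 + 16 = 41
|uR|² = (-1−(-2))² + (-1−(-3))² = 1 + 4 = 5
|uS|² = (-1−3)² + (-1−(-3))² = 16 + 4 = 20
|uT|² = (-1−(-4))² + (-1−6)² = 9 + 49 = 58
Sorted ascending: R, S, P, … — the second-nearest is S.

S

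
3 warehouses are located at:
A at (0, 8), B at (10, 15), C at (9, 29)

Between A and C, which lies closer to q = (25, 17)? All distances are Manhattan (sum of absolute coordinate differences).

d(q,A) = |25−0| + |17−8| = 25 + 9 = 34
d(q,C) = |25−9| + |17−29| = 16 + 12 = 28
34 > 28, so C is closer.

C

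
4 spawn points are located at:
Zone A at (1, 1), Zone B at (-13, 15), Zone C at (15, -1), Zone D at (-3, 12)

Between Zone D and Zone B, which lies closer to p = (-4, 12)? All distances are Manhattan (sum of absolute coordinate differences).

Zone D

d(p, Zone D) = |-4−(-3)| + |12−12| = 1 + 0 = 1
d(p, Zone B) = |-4−(-13)| + |12−15| = 9 + 3 = 12
1 < 12, so Zone D is closer.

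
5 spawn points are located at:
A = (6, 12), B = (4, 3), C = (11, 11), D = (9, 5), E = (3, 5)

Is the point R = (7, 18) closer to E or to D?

Compare squared distances:
|RE|² = (7−3)² + (18−5)² = 16 + 169 = 185
|RD|² = (7−9)² + (18−5)² = 4 + 169 = 173
185 > 173, so D is closer.

D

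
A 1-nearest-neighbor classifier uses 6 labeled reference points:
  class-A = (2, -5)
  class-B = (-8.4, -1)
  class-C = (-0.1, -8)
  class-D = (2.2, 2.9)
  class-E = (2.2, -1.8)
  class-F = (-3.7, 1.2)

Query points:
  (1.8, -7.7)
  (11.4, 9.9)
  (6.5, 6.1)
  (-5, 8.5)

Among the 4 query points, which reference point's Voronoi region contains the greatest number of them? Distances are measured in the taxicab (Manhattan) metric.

class-D

(1.8, -7.7) — d to each: class-A:2.9, class-B:16.9, class-C:2.2, class-D:11, class-E:6.3, class-F:14.4 → nearest is class-C
(11.4, 9.9) — d to each: class-A:24.3, class-B:30.7, class-C:29.4, class-D:16.2, class-E:20.9, class-F:23.8 → nearest is class-D
(6.5, 6.1) — d to each: class-A:15.6, class-B:22, class-C:20.7, class-D:7.5, class-E:12.2, class-F:15.1 → nearest is class-D
(-5, 8.5) — d to each: class-A:20.5, class-B:12.9, class-C:21.4, class-D:12.8, class-E:17.5, class-F:8.6 → nearest is class-F
Tally — class-C:1, class-D:2, class-F:1. class-D captures the most (2).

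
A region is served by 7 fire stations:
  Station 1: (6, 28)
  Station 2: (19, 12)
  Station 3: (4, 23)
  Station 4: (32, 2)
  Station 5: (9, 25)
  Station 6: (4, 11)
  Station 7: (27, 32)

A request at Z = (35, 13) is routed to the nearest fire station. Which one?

Station 4

Squared Euclidean distances:
d²(Z, Station 1) = 841 + 225 = 1066
d²(Z, Station 2) = 256 + 1 = 257
d²(Z, Station 3) = 961 + 100 = 1061
d²(Z, Station 4) = 9 + 121 = 130
d²(Z, Station 5) = 676 + 144 = 820
d²(Z, Station 6) = 961 + 4 = 965
d²(Z, Station 7) = 64 + 361 = 425
The smallest is to Station 4, so Z lies in the Voronoi region of Station 4.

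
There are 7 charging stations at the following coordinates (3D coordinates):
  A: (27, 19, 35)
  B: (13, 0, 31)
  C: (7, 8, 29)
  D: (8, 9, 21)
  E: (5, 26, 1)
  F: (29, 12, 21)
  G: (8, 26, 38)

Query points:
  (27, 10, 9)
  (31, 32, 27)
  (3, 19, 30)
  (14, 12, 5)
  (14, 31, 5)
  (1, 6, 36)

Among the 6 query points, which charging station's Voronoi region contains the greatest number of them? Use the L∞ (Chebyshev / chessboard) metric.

(27, 10, 9) — d to each: A:26, B:22, C:20, D:19, E:22, F:12, G:29 → nearest is F
(31, 32, 27) — d to each: A:13, B:32, C:24, D:23, E:26, F:20, G:23 → nearest is A
(3, 19, 30) — d to each: A:24, B:19, C:11, D:10, E:29, F:26, G:8 → nearest is G
(14, 12, 5) — d to each: A:30, B:26, C:24, D:16, E:14, F:16, G:33 → nearest is E
(14, 31, 5) — d to each: A:30, B:31, C:24, D:22, E:9, F:19, G:33 → nearest is E
(1, 6, 36) — d to each: A:26, B:12, C:7, D:15, E:35, F:28, G:20 → nearest is C
Tally — A:1, C:1, E:2, F:1, G:1. E captures the most (2).

E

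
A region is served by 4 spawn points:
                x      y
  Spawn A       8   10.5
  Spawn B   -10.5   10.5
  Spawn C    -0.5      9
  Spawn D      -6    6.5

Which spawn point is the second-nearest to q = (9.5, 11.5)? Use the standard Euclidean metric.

Compare squared distances (the ordering matches that of the actual distances):
d²(q, Spawn A) = 2.25 + 1 = 3.25
d²(q, Spawn B) = 400 + 1 = 401
d²(q, Spawn C) = 100 + 6.25 = 106.25
d²(q, Spawn D) = 240.25 + 25 = 265.25
Sorted ascending: Spawn A, Spawn C, Spawn D, … — the second-nearest is Spawn C.

Spawn C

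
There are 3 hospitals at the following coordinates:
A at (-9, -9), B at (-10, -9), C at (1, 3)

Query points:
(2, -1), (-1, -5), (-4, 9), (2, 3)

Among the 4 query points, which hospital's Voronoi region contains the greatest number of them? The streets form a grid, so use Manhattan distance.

(2, -1) — d to each: A:19, B:20, C:5 → nearest is C
(-1, -5) — d to each: A:12, B:13, C:10 → nearest is C
(-4, 9) — d to each: A:23, B:24, C:11 → nearest is C
(2, 3) — d to each: A:23, B:24, C:1 → nearest is C
Tally — C:4. C captures the most (4).

C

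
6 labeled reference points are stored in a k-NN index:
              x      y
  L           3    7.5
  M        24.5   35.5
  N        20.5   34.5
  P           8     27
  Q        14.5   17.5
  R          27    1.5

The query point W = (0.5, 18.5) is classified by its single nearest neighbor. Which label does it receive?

Squared Euclidean distances:
|WL|² = (0.5−3)² + (18.5−7.5)² = 6.25 + 121 = 127.25
|WM|² = (0.5−24.5)² + (18.5−35.5)² = 576 + 289 = 865
|WN|² = (0.5−20.5)² + (18.5−34.5)² = 400 + 256 = 656
|WP|² = (0.5−8)² + (18.5−27)² = 56.25 + 72.25 = 128.5
|WQ|² = (0.5−14.5)² + (18.5−17.5)² = 196 + 1 = 197
|WR|² = (0.5−27)² + (18.5−1.5)² = 702.25 + 289 = 991.25
Minimum is at L.

L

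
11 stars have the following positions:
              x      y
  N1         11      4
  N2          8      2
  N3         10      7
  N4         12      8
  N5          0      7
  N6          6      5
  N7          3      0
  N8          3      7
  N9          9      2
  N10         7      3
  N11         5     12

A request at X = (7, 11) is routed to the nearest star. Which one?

Squared Euclidean distances:
|XN1|² = (7−11)² + (11−4)² = 16 + 49 = 65
|XN2|² = (7−8)² + (11−2)² = 1 + 81 = 82
|XN3|² = (7−10)² + (11−7)² = 9 + 16 = 25
|XN4|² = (7−12)² + (11−8)² = 25 + 9 = 34
|XN5|² = (7−0)² + (11−7)² = 49 + 16 = 65
|XN6|² = (7−6)² + (11−5)² = 1 + 36 = 37
|XN7|² = (7−3)² + (11−0)² = 16 + 121 = 137
|XN8|² = (7−3)² + (11−7)² = 16 + 16 = 32
|XN9|² = (7−9)² + (11−2)² = 4 + 81 = 85
d²(X, N10) = (7−7)² + (11−3)² = 0 + 64 = 64
d²(X, N11) = (7−5)² + (11−12)² = 4 + 1 = 5
N11 is nearest.

N11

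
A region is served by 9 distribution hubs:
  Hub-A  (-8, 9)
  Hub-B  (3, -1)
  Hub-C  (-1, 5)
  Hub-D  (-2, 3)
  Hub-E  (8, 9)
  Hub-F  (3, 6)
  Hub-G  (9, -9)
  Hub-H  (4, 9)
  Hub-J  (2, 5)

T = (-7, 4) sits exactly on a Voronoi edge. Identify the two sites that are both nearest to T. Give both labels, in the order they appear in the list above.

Hub-A and Hub-D

Squared distances from T to each site:
d²(T, Hub-A) = (-7−(-8))² + (4−9)² = 1 + 25 = 26
d²(T, Hub-B) = (-7−3)² + (4−(-1))² = 100 + 25 = 125
d²(T, Hub-C) = (-7−(-1))² + (4−5)² = 36 + 1 = 37
d²(T, Hub-D) = (-7−(-2))² + (4−3)² = 25 + 1 = 26
d²(T, Hub-E) = (-7−8)² + (4−9)² = 225 + 25 = 250
d²(T, Hub-F) = (-7−3)² + (4−6)² = 100 + 4 = 104
d²(T, Hub-G) = (-7−9)² + (4−(-9))² = 256 + 169 = 425
d²(T, Hub-H) = (-7−4)² + (4−9)² = 121 + 25 = 146
d²(T, Hub-J) = (-7−2)² + (4−5)² = 81 + 1 = 82
T is equidistant from Hub-A and Hub-D (both at squared distance 26), and every other site is strictly farther — so T lies on the Hub-A–Hub-D Voronoi edge.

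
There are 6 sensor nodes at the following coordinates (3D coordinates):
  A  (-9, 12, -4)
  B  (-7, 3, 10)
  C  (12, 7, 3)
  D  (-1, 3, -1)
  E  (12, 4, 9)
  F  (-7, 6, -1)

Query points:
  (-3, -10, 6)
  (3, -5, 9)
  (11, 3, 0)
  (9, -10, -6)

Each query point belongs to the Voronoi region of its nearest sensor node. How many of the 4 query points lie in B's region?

1

(-3, -10, 6) — d² to each: A:620, B:201, C:523, D:222, E:430, F:321 → nearest is B
(3, -5, 9) — d² to each: A:602, B:165, C:261, D:180, E:162, F:321 → nearest is E
(11, 3, 0) — d² to each: A:497, B:424, C:26, D:145, E:83, F:334 → nearest is C
(9, -10, -6) — d² to each: A:812, B:681, C:379, D:294, E:430, F:537 → nearest is D
1 of the 4 points has B as nearest.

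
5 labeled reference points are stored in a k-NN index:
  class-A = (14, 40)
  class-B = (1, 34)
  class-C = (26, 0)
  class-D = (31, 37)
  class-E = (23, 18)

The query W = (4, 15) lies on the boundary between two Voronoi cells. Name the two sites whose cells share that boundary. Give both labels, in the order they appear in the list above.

class-B and class-E

Squared distances from W to each site:
d²(W, class-A) = (4−14)² + (15−40)² = 100 + 625 = 725
d²(W, class-B) = (4−1)² + (15−34)² = 9 + 361 = 370
d²(W, class-C) = (4−26)² + (15−0)² = 484 + 225 = 709
d²(W, class-D) = (4−31)² + (15−37)² = 729 + 484 = 1213
d²(W, class-E) = (4−23)² + (15−18)² = 361 + 9 = 370
W is equidistant from class-B and class-E (both at squared distance 370), and every other site is strictly farther — so W lies on the class-B–class-E Voronoi edge.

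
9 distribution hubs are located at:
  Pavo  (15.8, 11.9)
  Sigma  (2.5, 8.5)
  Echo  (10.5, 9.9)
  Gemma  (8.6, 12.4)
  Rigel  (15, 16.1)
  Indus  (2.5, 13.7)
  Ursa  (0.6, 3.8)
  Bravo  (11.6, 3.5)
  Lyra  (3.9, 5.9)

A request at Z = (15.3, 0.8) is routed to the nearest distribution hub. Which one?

Since √ is increasing, it suffices to compare squared distances:
d²(Z, Pavo) = (15.3−15.8)² + (0.8−11.9)² = 0.25 + 123.21 = 123.46
d²(Z, Sigma) = (15.3−2.5)² + (0.8−8.5)² = 163.84 + 59.29 = 223.13
d²(Z, Echo) = (15.3−10.5)² + (0.8−9.9)² = 23.04 + 82.81 = 105.85
d²(Z, Gemma) = (15.3−8.6)² + (0.8−12.4)² = 44.89 + 134.56 = 179.45
d²(Z, Rigel) = (15.3−15)² + (0.8−16.1)² = 0.09 + 234.09 = 234.18
d²(Z, Indus) = (15.3−2.5)² + (0.8−13.7)² = 163.84 + 166.41 = 330.25
d²(Z, Ursa) = (15.3−0.6)² + (0.8−3.8)² = 216.09 + 9 = 225.09
d²(Z, Bravo) = (15.3−11.6)² + (0.8−3.5)² = 13.69 + 7.29 = 20.98
d²(Z, Lyra) = (15.3−3.9)² + (0.8−5.9)² = 129.96 + 26.01 = 155.97
Bravo is nearest.

Bravo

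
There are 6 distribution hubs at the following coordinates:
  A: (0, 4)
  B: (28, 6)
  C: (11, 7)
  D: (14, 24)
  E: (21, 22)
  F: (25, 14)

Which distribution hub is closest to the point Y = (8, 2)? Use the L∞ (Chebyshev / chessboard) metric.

d(Y,A) = max(8, 2) = 8
d(Y,B) = max(20, 4) = 20
d(Y,C) = max(3, 5) = 5
d(Y,D) = max(6, 22) = 22
d(Y,E) = max(13, 20) = 20
d(Y,F) = max(17, 12) = 17
The smallest is to C, so Y lies in the Voronoi region of C.

C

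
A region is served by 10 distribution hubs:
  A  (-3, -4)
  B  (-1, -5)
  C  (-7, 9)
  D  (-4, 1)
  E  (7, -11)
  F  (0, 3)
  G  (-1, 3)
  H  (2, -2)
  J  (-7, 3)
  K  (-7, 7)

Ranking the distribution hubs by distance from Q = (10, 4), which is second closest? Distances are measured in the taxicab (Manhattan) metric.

d(Q,A) = |10−(-3)| + |4−(-4)| = 13 + 8 = 21
d(Q,B) = |10−(-1)| + |4−(-5)| = 11 + 9 = 20
d(Q,C) = |10−(-7)| + |4−9| = 17 + 5 = 22
d(Q,D) = |10−(-4)| + |4−1| = 14 + 3 = 17
d(Q,E) = |10−7| + |4−(-11)| = 3 + 15 = 18
d(Q,F) = |10−0| + |4−3| = 10 + 1 = 11
d(Q,G) = |10−(-1)| + |4−3| = 11 + 1 = 12
d(Q,H) = |10−2| + |4−(-2)| = 8 + 6 = 14
d(Q,J) = |10−(-7)| + |4−3| = 17 + 1 = 18
d(Q,K) = |10−(-7)| + |4−7| = 17 + 3 = 20
Sorted ascending: F, G, H, … — the second-nearest is G.

G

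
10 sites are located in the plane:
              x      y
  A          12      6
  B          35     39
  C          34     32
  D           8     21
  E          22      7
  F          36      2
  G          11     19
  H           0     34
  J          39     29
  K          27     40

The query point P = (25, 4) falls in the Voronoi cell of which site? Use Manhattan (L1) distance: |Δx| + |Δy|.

E

d(P,A) = 13 + 2 = 15
d(P,B) = 10 + 35 = 45
d(P,C) = 9 + 28 = 37
d(P,D) = 17 + 17 = 34
d(P,E) = 3 + 3 = 6
d(P,F) = 11 + 2 = 13
d(P,G) = 14 + 15 = 29
d(P,H) = 25 + 30 = 55
d(P,J) = 14 + 25 = 39
d(P,K) = 2 + 36 = 38
The smallest is to E, so P lies in the Voronoi region of E.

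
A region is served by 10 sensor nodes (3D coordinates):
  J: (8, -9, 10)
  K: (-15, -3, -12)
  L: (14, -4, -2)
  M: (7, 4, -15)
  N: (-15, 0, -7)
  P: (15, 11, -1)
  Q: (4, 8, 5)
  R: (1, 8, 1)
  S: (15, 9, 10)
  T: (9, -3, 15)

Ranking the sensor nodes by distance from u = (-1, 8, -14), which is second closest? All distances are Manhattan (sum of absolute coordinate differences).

R

d(u,J) = 9 + 17 + 24 = 50
d(u,K) = 14 + 11 + 2 = 27
d(u,L) = 15 + 12 + 12 = 39
d(u,M) = 8 + 4 + 1 = 13
d(u,N) = 14 + 8 + 7 = 29
d(u,P) = 16 + 3 + 13 = 32
d(u,Q) = 5 + 0 + 19 = 24
d(u,R) = 2 + 0 + 15 = 17
d(u,S) = 16 + 1 + 24 = 41
d(u,T) = 10 + 11 + 29 = 50
Sorted ascending: M, R, Q, … — the second-nearest is R.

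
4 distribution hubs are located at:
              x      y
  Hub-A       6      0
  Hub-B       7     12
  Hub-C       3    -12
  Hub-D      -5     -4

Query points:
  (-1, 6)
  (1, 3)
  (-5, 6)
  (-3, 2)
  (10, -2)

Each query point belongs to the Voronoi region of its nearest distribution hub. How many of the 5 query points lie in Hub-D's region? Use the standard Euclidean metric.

(-1, 6) — d² to each: Hub-A:85, Hub-B:100, Hub-C:340, Hub-D:116 → nearest is Hub-A
(1, 3) — d² to each: Hub-A:34, Hub-B:117, Hub-C:229, Hub-D:85 → nearest is Hub-A
(-5, 6) — d² to each: Hub-A:157, Hub-B:180, Hub-C:388, Hub-D:100 → nearest is Hub-D
(-3, 2) — d² to each: Hub-A:85, Hub-B:200, Hub-C:232, Hub-D:40 → nearest is Hub-D
(10, -2) — d² to each: Hub-A:20, Hub-B:205, Hub-C:149, Hub-D:229 → nearest is Hub-A
2 of the 5 points have Hub-D as nearest.

2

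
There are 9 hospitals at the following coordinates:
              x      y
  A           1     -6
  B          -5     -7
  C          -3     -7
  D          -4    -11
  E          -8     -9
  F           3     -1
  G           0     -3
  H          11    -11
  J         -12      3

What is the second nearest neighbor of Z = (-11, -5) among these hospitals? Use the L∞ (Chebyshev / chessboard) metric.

B

d(Z,A) = max(12, 1) = 12
d(Z,B) = max(6, 2) = 6
d(Z,C) = max(8, 2) = 8
d(Z,D) = max(7, 6) = 7
d(Z,E) = max(3, 4) = 4
d(Z,F) = max(14, 4) = 14
d(Z,G) = max(11, 2) = 11
d(Z,H) = max(22, 6) = 22
d(Z,J) = max(1, 8) = 8
Sorted ascending: E, B, D, … — the second-nearest is B.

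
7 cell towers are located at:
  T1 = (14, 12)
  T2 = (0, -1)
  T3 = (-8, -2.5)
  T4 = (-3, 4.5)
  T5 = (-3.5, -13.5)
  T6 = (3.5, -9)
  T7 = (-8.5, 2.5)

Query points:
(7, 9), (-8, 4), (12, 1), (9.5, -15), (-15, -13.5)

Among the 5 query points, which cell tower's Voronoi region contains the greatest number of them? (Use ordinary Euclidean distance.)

(7, 9) — d² to each: T1:58, T2:149, T3:357.25, T4:120.25, T5:616.5, T6:336.25, T7:282.5 → nearest is T1
(-8, 4) — d² to each: T1:548, T2:89, T3:42.25, T4:25.25, T5:326.5, T6:301.25, T7:2.5 → nearest is T7
(12, 1) — d² to each: T1:125, T2:148, T3:412.25, T4:237.25, T5:450.5, T6:172.25, T7:422.5 → nearest is T1
(9.5, -15) — d² to each: T1:749.25, T2:286.25, T3:462.5, T4:536.5, T5:171.25, T6:72, T7:630.25 → nearest is T6
(-15, -13.5) — d² to each: T1:1491.25, T2:381.25, T3:170, T4:468, T5:132.25, T6:362.5, T7:298.25 → nearest is T5
Tally — T1:2, T5:1, T6:1, T7:1. T1 captures the most (2).

T1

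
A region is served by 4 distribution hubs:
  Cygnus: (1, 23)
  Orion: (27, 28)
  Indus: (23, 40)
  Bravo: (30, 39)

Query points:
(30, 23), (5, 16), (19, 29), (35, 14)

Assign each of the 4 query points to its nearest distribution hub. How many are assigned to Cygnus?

(30, 23) — d² to each: Cygnus:841, Orion:34, Indus:338, Bravo:256 → nearest is Orion
(5, 16) — d² to each: Cygnus:65, Orion:628, Indus:900, Bravo:1154 → nearest is Cygnus
(19, 29) — d² to each: Cygnus:360, Orion:65, Indus:137, Bravo:221 → nearest is Orion
(35, 14) — d² to each: Cygnus:1237, Orion:260, Indus:820, Bravo:650 → nearest is Orion
1 of the 4 points has Cygnus as nearest.

1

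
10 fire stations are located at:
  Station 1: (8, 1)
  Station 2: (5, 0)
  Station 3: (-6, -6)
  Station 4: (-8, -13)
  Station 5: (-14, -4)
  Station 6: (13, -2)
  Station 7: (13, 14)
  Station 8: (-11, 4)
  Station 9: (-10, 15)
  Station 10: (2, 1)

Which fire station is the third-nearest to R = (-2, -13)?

Since √ is increasing, it suffices to compare squared distances:
d²(R, Station 1) = (-2−8)² + (-13−1)² = 100 + 196 = 296
d²(R, Station 2) = (-2−5)² + (-13−0)² = 49 + 169 = 218
d²(R, Station 3) = (-2−(-6))² + (-13−(-6))² = 16 + 49 = 65
d²(R, Station 4) = (-2−(-8))² + (-13−(-13))² = 36 + 0 = 36
d²(R, Station 5) = (-2−(-14))² + (-13−(-4))² = 144 + 81 = 225
d²(R, Station 6) = (-2−13)² + (-13−(-2))² = 225 + 121 = 346
d²(R, Station 7) = (-2−13)² + (-13−14)² = 225 + 729 = 954
d²(R, Station 8) = (-2−(-11))² + (-13−4)² = 81 + 289 = 370
d²(R, Station 9) = (-2−(-10))² + (-13−15)² = 64 + 784 = 848
d²(R, Station 10) = (-2−2)² + (-13−1)² = 16 + 196 = 212
Sorted ascending: Station 4, Station 3, Station 10, Station 2, … — the third-nearest is Station 10.

Station 10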